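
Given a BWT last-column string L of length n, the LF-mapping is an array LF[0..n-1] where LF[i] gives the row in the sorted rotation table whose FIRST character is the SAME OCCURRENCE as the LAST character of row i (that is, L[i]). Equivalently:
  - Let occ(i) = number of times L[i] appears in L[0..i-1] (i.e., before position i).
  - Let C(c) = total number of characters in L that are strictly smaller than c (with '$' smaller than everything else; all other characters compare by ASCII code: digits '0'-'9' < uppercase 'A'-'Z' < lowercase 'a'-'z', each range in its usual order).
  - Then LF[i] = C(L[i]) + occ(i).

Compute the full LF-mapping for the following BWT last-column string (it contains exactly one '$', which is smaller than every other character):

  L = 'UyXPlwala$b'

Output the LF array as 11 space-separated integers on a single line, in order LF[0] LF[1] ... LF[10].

Answer: 2 10 3 1 7 9 4 8 5 0 6

Derivation:
Char counts: '$':1, 'P':1, 'U':1, 'X':1, 'a':2, 'b':1, 'l':2, 'w':1, 'y':1
C (first-col start): C('$')=0, C('P')=1, C('U')=2, C('X')=3, C('a')=4, C('b')=6, C('l')=7, C('w')=9, C('y')=10
L[0]='U': occ=0, LF[0]=C('U')+0=2+0=2
L[1]='y': occ=0, LF[1]=C('y')+0=10+0=10
L[2]='X': occ=0, LF[2]=C('X')+0=3+0=3
L[3]='P': occ=0, LF[3]=C('P')+0=1+0=1
L[4]='l': occ=0, LF[4]=C('l')+0=7+0=7
L[5]='w': occ=0, LF[5]=C('w')+0=9+0=9
L[6]='a': occ=0, LF[6]=C('a')+0=4+0=4
L[7]='l': occ=1, LF[7]=C('l')+1=7+1=8
L[8]='a': occ=1, LF[8]=C('a')+1=4+1=5
L[9]='$': occ=0, LF[9]=C('$')+0=0+0=0
L[10]='b': occ=0, LF[10]=C('b')+0=6+0=6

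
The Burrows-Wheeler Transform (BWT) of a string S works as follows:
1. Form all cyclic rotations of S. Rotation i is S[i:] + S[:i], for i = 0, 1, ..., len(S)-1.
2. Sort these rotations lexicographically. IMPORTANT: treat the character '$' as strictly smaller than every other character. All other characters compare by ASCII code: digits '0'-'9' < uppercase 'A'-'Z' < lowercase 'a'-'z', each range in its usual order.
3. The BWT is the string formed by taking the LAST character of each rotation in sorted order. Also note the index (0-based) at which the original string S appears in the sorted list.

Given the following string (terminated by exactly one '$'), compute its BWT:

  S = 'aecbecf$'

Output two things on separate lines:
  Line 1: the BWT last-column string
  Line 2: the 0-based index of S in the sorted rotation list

Answer: f$ceeabc
1

Derivation:
All 8 rotations (rotation i = S[i:]+S[:i]):
  rot[0] = aecbecf$
  rot[1] = ecbecf$a
  rot[2] = cbecf$ae
  rot[3] = becf$aec
  rot[4] = ecf$aecb
  rot[5] = cf$aecbe
  rot[6] = f$aecbec
  rot[7] = $aecbecf
Sorted (with $ < everything):
  sorted[0] = $aecbecf  (last char: 'f')
  sorted[1] = aecbecf$  (last char: '$')
  sorted[2] = becf$aec  (last char: 'c')
  sorted[3] = cbecf$ae  (last char: 'e')
  sorted[4] = cf$aecbe  (last char: 'e')
  sorted[5] = ecbecf$a  (last char: 'a')
  sorted[6] = ecf$aecb  (last char: 'b')
  sorted[7] = f$aecbec  (last char: 'c')
Last column: f$ceeabc
Original string S is at sorted index 1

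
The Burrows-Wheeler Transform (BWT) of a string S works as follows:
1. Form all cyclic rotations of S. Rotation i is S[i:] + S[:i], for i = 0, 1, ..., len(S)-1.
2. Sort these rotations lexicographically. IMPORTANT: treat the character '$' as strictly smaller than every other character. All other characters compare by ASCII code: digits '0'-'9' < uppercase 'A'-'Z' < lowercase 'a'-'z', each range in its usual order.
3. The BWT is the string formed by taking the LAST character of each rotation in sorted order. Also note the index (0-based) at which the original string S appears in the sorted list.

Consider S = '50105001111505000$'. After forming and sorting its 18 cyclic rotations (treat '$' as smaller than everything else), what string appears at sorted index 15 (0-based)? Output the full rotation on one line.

Answer: 5001111505000$5010

Derivation:
All 18 rotations (rotation i = S[i:]+S[:i]):
  rot[0] = 50105001111505000$
  rot[1] = 0105001111505000$5
  rot[2] = 105001111505000$50
  rot[3] = 05001111505000$501
  rot[4] = 5001111505000$5010
  rot[5] = 001111505000$50105
  rot[6] = 01111505000$501050
  rot[7] = 1111505000$5010500
  rot[8] = 111505000$50105001
  rot[9] = 11505000$501050011
  rot[10] = 1505000$5010500111
  rot[11] = 505000$50105001111
  rot[12] = 05000$501050011115
  rot[13] = 5000$5010500111150
  rot[14] = 000$50105001111505
  rot[15] = 00$501050011115050
  rot[16] = 0$5010500111150500
  rot[17] = $50105001111505000
Sorted (with $ < everything):
  sorted[0] = $50105001111505000
  sorted[1] = 0$5010500111150500
  sorted[2] = 00$501050011115050
  sorted[3] = 000$50105001111505
  sorted[4] = 001111505000$50105
  sorted[5] = 0105001111505000$5
  sorted[6] = 01111505000$501050
  sorted[7] = 05000$501050011115
  sorted[8] = 05001111505000$501
  sorted[9] = 105001111505000$50
  sorted[10] = 1111505000$5010500
  sorted[11] = 111505000$50105001
  sorted[12] = 11505000$501050011
  sorted[13] = 1505000$5010500111
  sorted[14] = 5000$5010500111150
  sorted[15] = 5001111505000$5010
  sorted[16] = 50105001111505000$
  sorted[17] = 505000$50105001111
sorted[15] = 5001111505000$5010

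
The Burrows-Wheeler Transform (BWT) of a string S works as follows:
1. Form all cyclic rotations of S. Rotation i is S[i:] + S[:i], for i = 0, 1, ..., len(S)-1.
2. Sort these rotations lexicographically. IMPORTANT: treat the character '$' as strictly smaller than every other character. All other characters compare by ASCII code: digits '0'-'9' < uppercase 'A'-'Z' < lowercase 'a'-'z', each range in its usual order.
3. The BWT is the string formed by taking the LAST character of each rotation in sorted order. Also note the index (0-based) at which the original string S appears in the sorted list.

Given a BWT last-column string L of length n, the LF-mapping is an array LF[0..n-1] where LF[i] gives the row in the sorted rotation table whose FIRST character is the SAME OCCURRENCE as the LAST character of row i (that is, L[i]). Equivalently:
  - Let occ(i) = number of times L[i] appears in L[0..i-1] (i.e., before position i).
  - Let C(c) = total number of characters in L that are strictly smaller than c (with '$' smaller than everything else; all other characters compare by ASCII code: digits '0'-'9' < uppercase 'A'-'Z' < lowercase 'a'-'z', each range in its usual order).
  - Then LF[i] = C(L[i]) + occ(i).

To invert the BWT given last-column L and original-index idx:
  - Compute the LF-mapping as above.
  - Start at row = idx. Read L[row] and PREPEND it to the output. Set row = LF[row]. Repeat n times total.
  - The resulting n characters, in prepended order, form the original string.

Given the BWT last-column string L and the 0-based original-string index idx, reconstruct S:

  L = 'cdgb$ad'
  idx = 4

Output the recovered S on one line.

Answer: dadgbc$

Derivation:
LF mapping: 3 4 6 2 0 1 5
Walk LF starting at row 4, prepending L[row]:
  step 1: row=4, L[4]='$', prepend. Next row=LF[4]=0
  step 2: row=0, L[0]='c', prepend. Next row=LF[0]=3
  step 3: row=3, L[3]='b', prepend. Next row=LF[3]=2
  step 4: row=2, L[2]='g', prepend. Next row=LF[2]=6
  step 5: row=6, L[6]='d', prepend. Next row=LF[6]=5
  step 6: row=5, L[5]='a', prepend. Next row=LF[5]=1
  step 7: row=1, L[1]='d', prepend. Next row=LF[1]=4
Reversed output: dadgbc$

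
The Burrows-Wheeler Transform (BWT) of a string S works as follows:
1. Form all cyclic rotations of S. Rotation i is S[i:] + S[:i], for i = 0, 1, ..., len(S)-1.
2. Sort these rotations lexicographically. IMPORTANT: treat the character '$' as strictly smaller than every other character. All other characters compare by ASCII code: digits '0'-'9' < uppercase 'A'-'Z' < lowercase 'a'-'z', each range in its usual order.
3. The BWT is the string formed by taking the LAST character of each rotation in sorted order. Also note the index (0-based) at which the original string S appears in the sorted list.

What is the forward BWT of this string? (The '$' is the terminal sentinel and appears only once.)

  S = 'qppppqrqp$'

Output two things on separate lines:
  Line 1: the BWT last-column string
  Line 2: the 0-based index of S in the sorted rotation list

Answer: pqqpppr$pq
7

Derivation:
All 10 rotations (rotation i = S[i:]+S[:i]):
  rot[0] = qppppqrqp$
  rot[1] = ppppqrqp$q
  rot[2] = pppqrqp$qp
  rot[3] = ppqrqp$qpp
  rot[4] = pqrqp$qppp
  rot[5] = qrqp$qpppp
  rot[6] = rqp$qppppq
  rot[7] = qp$qppppqr
  rot[8] = p$qppppqrq
  rot[9] = $qppppqrqp
Sorted (with $ < everything):
  sorted[0] = $qppppqrqp  (last char: 'p')
  sorted[1] = p$qppppqrq  (last char: 'q')
  sorted[2] = ppppqrqp$q  (last char: 'q')
  sorted[3] = pppqrqp$qp  (last char: 'p')
  sorted[4] = ppqrqp$qpp  (last char: 'p')
  sorted[5] = pqrqp$qppp  (last char: 'p')
  sorted[6] = qp$qppppqr  (last char: 'r')
  sorted[7] = qppppqrqp$  (last char: '$')
  sorted[8] = qrqp$qpppp  (last char: 'p')
  sorted[9] = rqp$qppppq  (last char: 'q')
Last column: pqqpppr$pq
Original string S is at sorted index 7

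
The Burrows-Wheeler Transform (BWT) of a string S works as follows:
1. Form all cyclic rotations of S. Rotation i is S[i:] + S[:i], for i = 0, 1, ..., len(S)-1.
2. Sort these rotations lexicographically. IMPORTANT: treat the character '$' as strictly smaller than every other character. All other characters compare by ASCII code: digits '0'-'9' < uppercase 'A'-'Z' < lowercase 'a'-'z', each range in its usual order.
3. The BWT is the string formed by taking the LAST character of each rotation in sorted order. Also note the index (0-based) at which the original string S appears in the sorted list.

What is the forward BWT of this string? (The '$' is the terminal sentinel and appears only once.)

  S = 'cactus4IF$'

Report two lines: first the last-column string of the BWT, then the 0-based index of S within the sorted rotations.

Answer: FsI4c$auct
5

Derivation:
All 10 rotations (rotation i = S[i:]+S[:i]):
  rot[0] = cactus4IF$
  rot[1] = actus4IF$c
  rot[2] = ctus4IF$ca
  rot[3] = tus4IF$cac
  rot[4] = us4IF$cact
  rot[5] = s4IF$cactu
  rot[6] = 4IF$cactus
  rot[7] = IF$cactus4
  rot[8] = F$cactus4I
  rot[9] = $cactus4IF
Sorted (with $ < everything):
  sorted[0] = $cactus4IF  (last char: 'F')
  sorted[1] = 4IF$cactus  (last char: 's')
  sorted[2] = F$cactus4I  (last char: 'I')
  sorted[3] = IF$cactus4  (last char: '4')
  sorted[4] = actus4IF$c  (last char: 'c')
  sorted[5] = cactus4IF$  (last char: '$')
  sorted[6] = ctus4IF$ca  (last char: 'a')
  sorted[7] = s4IF$cactu  (last char: 'u')
  sorted[8] = tus4IF$cac  (last char: 'c')
  sorted[9] = us4IF$cact  (last char: 't')
Last column: FsI4c$auct
Original string S is at sorted index 5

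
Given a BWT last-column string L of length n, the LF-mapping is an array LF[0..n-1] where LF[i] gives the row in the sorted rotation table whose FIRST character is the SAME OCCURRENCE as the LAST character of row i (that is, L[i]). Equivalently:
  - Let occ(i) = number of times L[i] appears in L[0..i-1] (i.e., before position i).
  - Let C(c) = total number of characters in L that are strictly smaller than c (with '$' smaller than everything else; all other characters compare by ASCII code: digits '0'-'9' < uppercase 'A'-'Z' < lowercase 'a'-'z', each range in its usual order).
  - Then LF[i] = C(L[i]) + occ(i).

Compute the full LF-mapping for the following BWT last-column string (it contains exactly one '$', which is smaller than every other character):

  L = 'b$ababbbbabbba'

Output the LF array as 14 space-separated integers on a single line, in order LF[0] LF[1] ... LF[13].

Answer: 5 0 1 6 2 7 8 9 10 3 11 12 13 4

Derivation:
Char counts: '$':1, 'a':4, 'b':9
C (first-col start): C('$')=0, C('a')=1, C('b')=5
L[0]='b': occ=0, LF[0]=C('b')+0=5+0=5
L[1]='$': occ=0, LF[1]=C('$')+0=0+0=0
L[2]='a': occ=0, LF[2]=C('a')+0=1+0=1
L[3]='b': occ=1, LF[3]=C('b')+1=5+1=6
L[4]='a': occ=1, LF[4]=C('a')+1=1+1=2
L[5]='b': occ=2, LF[5]=C('b')+2=5+2=7
L[6]='b': occ=3, LF[6]=C('b')+3=5+3=8
L[7]='b': occ=4, LF[7]=C('b')+4=5+4=9
L[8]='b': occ=5, LF[8]=C('b')+5=5+5=10
L[9]='a': occ=2, LF[9]=C('a')+2=1+2=3
L[10]='b': occ=6, LF[10]=C('b')+6=5+6=11
L[11]='b': occ=7, LF[11]=C('b')+7=5+7=12
L[12]='b': occ=8, LF[12]=C('b')+8=5+8=13
L[13]='a': occ=3, LF[13]=C('a')+3=1+3=4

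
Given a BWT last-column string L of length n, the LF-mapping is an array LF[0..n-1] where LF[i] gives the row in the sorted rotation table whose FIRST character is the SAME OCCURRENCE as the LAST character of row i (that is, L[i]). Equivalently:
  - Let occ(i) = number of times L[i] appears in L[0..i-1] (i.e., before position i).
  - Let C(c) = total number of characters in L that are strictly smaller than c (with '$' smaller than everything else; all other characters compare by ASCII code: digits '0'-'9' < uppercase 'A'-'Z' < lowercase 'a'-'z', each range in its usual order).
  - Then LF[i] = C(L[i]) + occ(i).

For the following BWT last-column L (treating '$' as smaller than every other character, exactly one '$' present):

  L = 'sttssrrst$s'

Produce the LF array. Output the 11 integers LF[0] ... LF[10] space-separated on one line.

Char counts: '$':1, 'r':2, 's':5, 't':3
C (first-col start): C('$')=0, C('r')=1, C('s')=3, C('t')=8
L[0]='s': occ=0, LF[0]=C('s')+0=3+0=3
L[1]='t': occ=0, LF[1]=C('t')+0=8+0=8
L[2]='t': occ=1, LF[2]=C('t')+1=8+1=9
L[3]='s': occ=1, LF[3]=C('s')+1=3+1=4
L[4]='s': occ=2, LF[4]=C('s')+2=3+2=5
L[5]='r': occ=0, LF[5]=C('r')+0=1+0=1
L[6]='r': occ=1, LF[6]=C('r')+1=1+1=2
L[7]='s': occ=3, LF[7]=C('s')+3=3+3=6
L[8]='t': occ=2, LF[8]=C('t')+2=8+2=10
L[9]='$': occ=0, LF[9]=C('$')+0=0+0=0
L[10]='s': occ=4, LF[10]=C('s')+4=3+4=7

Answer: 3 8 9 4 5 1 2 6 10 0 7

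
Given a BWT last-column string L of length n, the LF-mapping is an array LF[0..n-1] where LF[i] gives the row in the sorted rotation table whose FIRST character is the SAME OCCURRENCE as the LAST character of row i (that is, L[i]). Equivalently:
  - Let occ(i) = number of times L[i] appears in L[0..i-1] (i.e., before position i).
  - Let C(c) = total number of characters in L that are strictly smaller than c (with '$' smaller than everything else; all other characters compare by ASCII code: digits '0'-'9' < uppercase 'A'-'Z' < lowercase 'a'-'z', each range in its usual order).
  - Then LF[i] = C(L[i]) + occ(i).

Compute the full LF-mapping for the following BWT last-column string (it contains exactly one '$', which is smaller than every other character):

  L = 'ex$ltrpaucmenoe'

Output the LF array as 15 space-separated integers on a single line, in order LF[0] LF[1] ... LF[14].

Char counts: '$':1, 'a':1, 'c':1, 'e':3, 'l':1, 'm':1, 'n':1, 'o':1, 'p':1, 'r':1, 't':1, 'u':1, 'x':1
C (first-col start): C('$')=0, C('a')=1, C('c')=2, C('e')=3, C('l')=6, C('m')=7, C('n')=8, C('o')=9, C('p')=10, C('r')=11, C('t')=12, C('u')=13, C('x')=14
L[0]='e': occ=0, LF[0]=C('e')+0=3+0=3
L[1]='x': occ=0, LF[1]=C('x')+0=14+0=14
L[2]='$': occ=0, LF[2]=C('$')+0=0+0=0
L[3]='l': occ=0, LF[3]=C('l')+0=6+0=6
L[4]='t': occ=0, LF[4]=C('t')+0=12+0=12
L[5]='r': occ=0, LF[5]=C('r')+0=11+0=11
L[6]='p': occ=0, LF[6]=C('p')+0=10+0=10
L[7]='a': occ=0, LF[7]=C('a')+0=1+0=1
L[8]='u': occ=0, LF[8]=C('u')+0=13+0=13
L[9]='c': occ=0, LF[9]=C('c')+0=2+0=2
L[10]='m': occ=0, LF[10]=C('m')+0=7+0=7
L[11]='e': occ=1, LF[11]=C('e')+1=3+1=4
L[12]='n': occ=0, LF[12]=C('n')+0=8+0=8
L[13]='o': occ=0, LF[13]=C('o')+0=9+0=9
L[14]='e': occ=2, LF[14]=C('e')+2=3+2=5

Answer: 3 14 0 6 12 11 10 1 13 2 7 4 8 9 5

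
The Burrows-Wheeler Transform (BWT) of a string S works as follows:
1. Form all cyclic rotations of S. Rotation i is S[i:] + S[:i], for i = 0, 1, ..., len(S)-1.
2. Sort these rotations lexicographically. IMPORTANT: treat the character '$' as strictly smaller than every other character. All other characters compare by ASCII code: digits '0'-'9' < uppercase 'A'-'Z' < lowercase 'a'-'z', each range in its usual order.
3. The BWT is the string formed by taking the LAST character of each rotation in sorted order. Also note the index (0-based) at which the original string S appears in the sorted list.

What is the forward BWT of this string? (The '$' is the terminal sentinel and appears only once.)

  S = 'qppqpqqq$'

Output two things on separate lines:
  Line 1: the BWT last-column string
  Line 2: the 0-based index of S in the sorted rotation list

All 9 rotations (rotation i = S[i:]+S[:i]):
  rot[0] = qppqpqqq$
  rot[1] = ppqpqqq$q
  rot[2] = pqpqqq$qp
  rot[3] = qpqqq$qpp
  rot[4] = pqqq$qppq
  rot[5] = qqq$qppqp
  rot[6] = qq$qppqpq
  rot[7] = q$qppqpqq
  rot[8] = $qppqpqqq
Sorted (with $ < everything):
  sorted[0] = $qppqpqqq  (last char: 'q')
  sorted[1] = ppqpqqq$q  (last char: 'q')
  sorted[2] = pqpqqq$qp  (last char: 'p')
  sorted[3] = pqqq$qppq  (last char: 'q')
  sorted[4] = q$qppqpqq  (last char: 'q')
  sorted[5] = qppqpqqq$  (last char: '$')
  sorted[6] = qpqqq$qpp  (last char: 'p')
  sorted[7] = qq$qppqpq  (last char: 'q')
  sorted[8] = qqq$qppqp  (last char: 'p')
Last column: qqpqq$pqp
Original string S is at sorted index 5

Answer: qqpqq$pqp
5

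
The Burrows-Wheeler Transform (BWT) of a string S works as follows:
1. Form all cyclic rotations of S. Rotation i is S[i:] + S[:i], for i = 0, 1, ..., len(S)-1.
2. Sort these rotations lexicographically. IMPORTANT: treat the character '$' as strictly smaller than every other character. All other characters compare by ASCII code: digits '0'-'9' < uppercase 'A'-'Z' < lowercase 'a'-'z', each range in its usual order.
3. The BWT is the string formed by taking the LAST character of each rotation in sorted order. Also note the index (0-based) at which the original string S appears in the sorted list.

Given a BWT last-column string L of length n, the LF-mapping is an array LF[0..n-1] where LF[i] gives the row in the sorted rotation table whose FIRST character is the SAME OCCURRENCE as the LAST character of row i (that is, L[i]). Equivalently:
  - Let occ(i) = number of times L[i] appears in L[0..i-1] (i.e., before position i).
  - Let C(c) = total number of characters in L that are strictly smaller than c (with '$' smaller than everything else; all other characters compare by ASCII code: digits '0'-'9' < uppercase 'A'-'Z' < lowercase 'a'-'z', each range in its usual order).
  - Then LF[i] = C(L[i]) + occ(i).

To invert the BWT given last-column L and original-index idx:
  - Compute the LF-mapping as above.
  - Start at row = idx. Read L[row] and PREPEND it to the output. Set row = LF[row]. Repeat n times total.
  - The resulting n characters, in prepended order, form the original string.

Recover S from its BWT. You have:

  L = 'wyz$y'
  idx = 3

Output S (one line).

LF mapping: 1 2 4 0 3
Walk LF starting at row 3, prepending L[row]:
  step 1: row=3, L[3]='$', prepend. Next row=LF[3]=0
  step 2: row=0, L[0]='w', prepend. Next row=LF[0]=1
  step 3: row=1, L[1]='y', prepend. Next row=LF[1]=2
  step 4: row=2, L[2]='z', prepend. Next row=LF[2]=4
  step 5: row=4, L[4]='y', prepend. Next row=LF[4]=3
Reversed output: yzyw$

Answer: yzyw$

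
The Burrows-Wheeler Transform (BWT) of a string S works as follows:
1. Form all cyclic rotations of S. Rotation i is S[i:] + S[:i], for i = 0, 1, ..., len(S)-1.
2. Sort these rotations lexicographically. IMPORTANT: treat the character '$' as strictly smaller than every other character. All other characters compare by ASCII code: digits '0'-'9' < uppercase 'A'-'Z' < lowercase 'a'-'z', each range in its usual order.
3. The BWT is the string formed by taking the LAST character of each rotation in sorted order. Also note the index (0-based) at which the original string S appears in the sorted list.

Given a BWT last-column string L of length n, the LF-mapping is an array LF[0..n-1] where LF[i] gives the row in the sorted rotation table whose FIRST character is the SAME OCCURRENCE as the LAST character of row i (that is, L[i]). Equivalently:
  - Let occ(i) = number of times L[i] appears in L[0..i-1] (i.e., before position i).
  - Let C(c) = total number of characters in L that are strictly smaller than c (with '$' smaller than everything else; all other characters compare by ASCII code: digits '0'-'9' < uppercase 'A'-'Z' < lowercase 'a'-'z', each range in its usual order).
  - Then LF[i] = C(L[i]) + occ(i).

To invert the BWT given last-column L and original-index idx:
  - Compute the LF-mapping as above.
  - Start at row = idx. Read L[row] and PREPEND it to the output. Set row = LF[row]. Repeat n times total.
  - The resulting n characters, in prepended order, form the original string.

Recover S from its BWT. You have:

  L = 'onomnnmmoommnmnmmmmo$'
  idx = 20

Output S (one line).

Answer: oomommnmnmmmnnnmmomo$

Derivation:
LF mapping: 16 11 17 1 12 13 2 3 18 19 4 5 14 6 15 7 8 9 10 20 0
Walk LF starting at row 20, prepending L[row]:
  step 1: row=20, L[20]='$', prepend. Next row=LF[20]=0
  step 2: row=0, L[0]='o', prepend. Next row=LF[0]=16
  step 3: row=16, L[16]='m', prepend. Next row=LF[16]=8
  step 4: row=8, L[8]='o', prepend. Next row=LF[8]=18
  step 5: row=18, L[18]='m', prepend. Next row=LF[18]=10
  step 6: row=10, L[10]='m', prepend. Next row=LF[10]=4
  step 7: row=4, L[4]='n', prepend. Next row=LF[4]=12
  step 8: row=12, L[12]='n', prepend. Next row=LF[12]=14
  step 9: row=14, L[14]='n', prepend. Next row=LF[14]=15
  step 10: row=15, L[15]='m', prepend. Next row=LF[15]=7
  step 11: row=7, L[7]='m', prepend. Next row=LF[7]=3
  step 12: row=3, L[3]='m', prepend. Next row=LF[3]=1
  step 13: row=1, L[1]='n', prepend. Next row=LF[1]=11
  step 14: row=11, L[11]='m', prepend. Next row=LF[11]=5
  step 15: row=5, L[5]='n', prepend. Next row=LF[5]=13
  step 16: row=13, L[13]='m', prepend. Next row=LF[13]=6
  step 17: row=6, L[6]='m', prepend. Next row=LF[6]=2
  step 18: row=2, L[2]='o', prepend. Next row=LF[2]=17
  step 19: row=17, L[17]='m', prepend. Next row=LF[17]=9
  step 20: row=9, L[9]='o', prepend. Next row=LF[9]=19
  step 21: row=19, L[19]='o', prepend. Next row=LF[19]=20
Reversed output: oomommnmnmmmnnnmmomo$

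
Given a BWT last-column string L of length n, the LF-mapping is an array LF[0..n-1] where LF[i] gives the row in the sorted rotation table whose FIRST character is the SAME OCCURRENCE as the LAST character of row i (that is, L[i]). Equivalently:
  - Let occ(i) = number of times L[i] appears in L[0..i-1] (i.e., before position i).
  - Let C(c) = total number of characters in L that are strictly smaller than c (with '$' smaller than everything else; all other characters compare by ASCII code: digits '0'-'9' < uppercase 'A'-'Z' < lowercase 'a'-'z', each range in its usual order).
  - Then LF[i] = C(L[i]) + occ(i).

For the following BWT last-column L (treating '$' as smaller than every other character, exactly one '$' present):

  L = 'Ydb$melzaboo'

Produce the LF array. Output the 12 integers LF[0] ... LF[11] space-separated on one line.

Answer: 1 5 3 0 8 6 7 11 2 4 9 10

Derivation:
Char counts: '$':1, 'Y':1, 'a':1, 'b':2, 'd':1, 'e':1, 'l':1, 'm':1, 'o':2, 'z':1
C (first-col start): C('$')=0, C('Y')=1, C('a')=2, C('b')=3, C('d')=5, C('e')=6, C('l')=7, C('m')=8, C('o')=9, C('z')=11
L[0]='Y': occ=0, LF[0]=C('Y')+0=1+0=1
L[1]='d': occ=0, LF[1]=C('d')+0=5+0=5
L[2]='b': occ=0, LF[2]=C('b')+0=3+0=3
L[3]='$': occ=0, LF[3]=C('$')+0=0+0=0
L[4]='m': occ=0, LF[4]=C('m')+0=8+0=8
L[5]='e': occ=0, LF[5]=C('e')+0=6+0=6
L[6]='l': occ=0, LF[6]=C('l')+0=7+0=7
L[7]='z': occ=0, LF[7]=C('z')+0=11+0=11
L[8]='a': occ=0, LF[8]=C('a')+0=2+0=2
L[9]='b': occ=1, LF[9]=C('b')+1=3+1=4
L[10]='o': occ=0, LF[10]=C('o')+0=9+0=9
L[11]='o': occ=1, LF[11]=C('o')+1=9+1=10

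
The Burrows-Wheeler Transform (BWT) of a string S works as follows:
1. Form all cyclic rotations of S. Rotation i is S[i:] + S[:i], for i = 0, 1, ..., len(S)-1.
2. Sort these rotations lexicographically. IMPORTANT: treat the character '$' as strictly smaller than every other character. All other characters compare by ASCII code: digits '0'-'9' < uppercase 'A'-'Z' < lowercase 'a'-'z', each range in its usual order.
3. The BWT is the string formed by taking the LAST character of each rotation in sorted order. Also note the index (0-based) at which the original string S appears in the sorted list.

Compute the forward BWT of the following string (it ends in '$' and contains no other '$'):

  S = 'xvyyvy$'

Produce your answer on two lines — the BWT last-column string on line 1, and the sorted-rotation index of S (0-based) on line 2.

Answer: yyx$vyv
3

Derivation:
All 7 rotations (rotation i = S[i:]+S[:i]):
  rot[0] = xvyyvy$
  rot[1] = vyyvy$x
  rot[2] = yyvy$xv
  rot[3] = yvy$xvy
  rot[4] = vy$xvyy
  rot[5] = y$xvyyv
  rot[6] = $xvyyvy
Sorted (with $ < everything):
  sorted[0] = $xvyyvy  (last char: 'y')
  sorted[1] = vy$xvyy  (last char: 'y')
  sorted[2] = vyyvy$x  (last char: 'x')
  sorted[3] = xvyyvy$  (last char: '$')
  sorted[4] = y$xvyyv  (last char: 'v')
  sorted[5] = yvy$xvy  (last char: 'y')
  sorted[6] = yyvy$xv  (last char: 'v')
Last column: yyx$vyv
Original string S is at sorted index 3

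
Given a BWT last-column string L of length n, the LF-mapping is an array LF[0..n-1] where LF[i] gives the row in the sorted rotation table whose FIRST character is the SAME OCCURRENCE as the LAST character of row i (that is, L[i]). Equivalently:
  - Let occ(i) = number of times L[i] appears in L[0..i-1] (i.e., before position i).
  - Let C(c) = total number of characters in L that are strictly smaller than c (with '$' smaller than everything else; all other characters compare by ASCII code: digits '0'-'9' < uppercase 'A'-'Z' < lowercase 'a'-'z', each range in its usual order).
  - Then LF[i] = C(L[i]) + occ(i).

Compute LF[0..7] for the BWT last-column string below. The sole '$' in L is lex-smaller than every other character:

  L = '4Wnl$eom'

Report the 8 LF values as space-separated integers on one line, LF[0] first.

Answer: 1 2 6 4 0 3 7 5

Derivation:
Char counts: '$':1, '4':1, 'W':1, 'e':1, 'l':1, 'm':1, 'n':1, 'o':1
C (first-col start): C('$')=0, C('4')=1, C('W')=2, C('e')=3, C('l')=4, C('m')=5, C('n')=6, C('o')=7
L[0]='4': occ=0, LF[0]=C('4')+0=1+0=1
L[1]='W': occ=0, LF[1]=C('W')+0=2+0=2
L[2]='n': occ=0, LF[2]=C('n')+0=6+0=6
L[3]='l': occ=0, LF[3]=C('l')+0=4+0=4
L[4]='$': occ=0, LF[4]=C('$')+0=0+0=0
L[5]='e': occ=0, LF[5]=C('e')+0=3+0=3
L[6]='o': occ=0, LF[6]=C('o')+0=7+0=7
L[7]='m': occ=0, LF[7]=C('m')+0=5+0=5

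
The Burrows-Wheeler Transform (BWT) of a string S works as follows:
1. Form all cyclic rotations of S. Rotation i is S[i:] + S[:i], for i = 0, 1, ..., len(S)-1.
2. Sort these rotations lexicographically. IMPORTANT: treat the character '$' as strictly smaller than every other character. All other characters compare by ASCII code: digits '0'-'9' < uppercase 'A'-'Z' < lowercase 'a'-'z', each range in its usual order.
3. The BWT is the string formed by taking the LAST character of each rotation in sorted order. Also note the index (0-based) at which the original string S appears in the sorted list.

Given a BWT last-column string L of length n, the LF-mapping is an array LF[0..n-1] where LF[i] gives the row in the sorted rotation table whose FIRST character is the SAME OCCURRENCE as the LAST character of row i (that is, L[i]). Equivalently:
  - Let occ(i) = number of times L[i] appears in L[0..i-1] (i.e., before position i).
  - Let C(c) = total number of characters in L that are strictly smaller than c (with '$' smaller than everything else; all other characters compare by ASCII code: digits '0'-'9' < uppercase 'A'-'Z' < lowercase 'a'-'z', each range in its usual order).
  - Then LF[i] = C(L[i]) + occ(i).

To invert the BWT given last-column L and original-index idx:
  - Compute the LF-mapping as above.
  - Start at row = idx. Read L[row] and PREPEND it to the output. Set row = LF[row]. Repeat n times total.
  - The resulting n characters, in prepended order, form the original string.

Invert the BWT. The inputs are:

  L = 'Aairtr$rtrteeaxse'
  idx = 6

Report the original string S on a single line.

Answer: extraterrestriaA$

Derivation:
LF mapping: 1 2 7 8 13 9 0 10 14 11 15 4 5 3 16 12 6
Walk LF starting at row 6, prepending L[row]:
  step 1: row=6, L[6]='$', prepend. Next row=LF[6]=0
  step 2: row=0, L[0]='A', prepend. Next row=LF[0]=1
  step 3: row=1, L[1]='a', prepend. Next row=LF[1]=2
  step 4: row=2, L[2]='i', prepend. Next row=LF[2]=7
  step 5: row=7, L[7]='r', prepend. Next row=LF[7]=10
  step 6: row=10, L[10]='t', prepend. Next row=LF[10]=15
  step 7: row=15, L[15]='s', prepend. Next row=LF[15]=12
  step 8: row=12, L[12]='e', prepend. Next row=LF[12]=5
  step 9: row=5, L[5]='r', prepend. Next row=LF[5]=9
  step 10: row=9, L[9]='r', prepend. Next row=LF[9]=11
  step 11: row=11, L[11]='e', prepend. Next row=LF[11]=4
  step 12: row=4, L[4]='t', prepend. Next row=LF[4]=13
  step 13: row=13, L[13]='a', prepend. Next row=LF[13]=3
  step 14: row=3, L[3]='r', prepend. Next row=LF[3]=8
  step 15: row=8, L[8]='t', prepend. Next row=LF[8]=14
  step 16: row=14, L[14]='x', prepend. Next row=LF[14]=16
  step 17: row=16, L[16]='e', prepend. Next row=LF[16]=6
Reversed output: extraterrestriaA$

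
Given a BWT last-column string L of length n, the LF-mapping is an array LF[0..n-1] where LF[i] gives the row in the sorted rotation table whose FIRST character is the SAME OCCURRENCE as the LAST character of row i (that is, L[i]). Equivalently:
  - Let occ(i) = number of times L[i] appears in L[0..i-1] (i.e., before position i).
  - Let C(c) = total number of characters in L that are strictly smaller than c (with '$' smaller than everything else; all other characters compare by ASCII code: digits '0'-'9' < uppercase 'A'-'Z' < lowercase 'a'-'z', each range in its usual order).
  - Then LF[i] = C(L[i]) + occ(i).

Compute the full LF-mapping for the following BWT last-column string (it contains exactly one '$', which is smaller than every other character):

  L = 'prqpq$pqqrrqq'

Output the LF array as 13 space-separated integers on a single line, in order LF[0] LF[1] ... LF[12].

Answer: 1 10 4 2 5 0 3 6 7 11 12 8 9

Derivation:
Char counts: '$':1, 'p':3, 'q':6, 'r':3
C (first-col start): C('$')=0, C('p')=1, C('q')=4, C('r')=10
L[0]='p': occ=0, LF[0]=C('p')+0=1+0=1
L[1]='r': occ=0, LF[1]=C('r')+0=10+0=10
L[2]='q': occ=0, LF[2]=C('q')+0=4+0=4
L[3]='p': occ=1, LF[3]=C('p')+1=1+1=2
L[4]='q': occ=1, LF[4]=C('q')+1=4+1=5
L[5]='$': occ=0, LF[5]=C('$')+0=0+0=0
L[6]='p': occ=2, LF[6]=C('p')+2=1+2=3
L[7]='q': occ=2, LF[7]=C('q')+2=4+2=6
L[8]='q': occ=3, LF[8]=C('q')+3=4+3=7
L[9]='r': occ=1, LF[9]=C('r')+1=10+1=11
L[10]='r': occ=2, LF[10]=C('r')+2=10+2=12
L[11]='q': occ=4, LF[11]=C('q')+4=4+4=8
L[12]='q': occ=5, LF[12]=C('q')+5=4+5=9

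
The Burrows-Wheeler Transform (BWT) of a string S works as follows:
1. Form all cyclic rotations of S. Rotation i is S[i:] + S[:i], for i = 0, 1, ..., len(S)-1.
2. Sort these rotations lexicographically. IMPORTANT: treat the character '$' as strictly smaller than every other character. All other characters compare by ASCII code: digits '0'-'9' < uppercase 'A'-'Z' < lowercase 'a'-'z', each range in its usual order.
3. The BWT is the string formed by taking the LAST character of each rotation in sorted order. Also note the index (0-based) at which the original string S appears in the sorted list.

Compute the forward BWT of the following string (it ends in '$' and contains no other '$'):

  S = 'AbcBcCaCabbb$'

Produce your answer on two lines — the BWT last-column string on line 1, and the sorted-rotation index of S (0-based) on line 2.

Answer: b$ccaCCbbaAbB
1

Derivation:
All 13 rotations (rotation i = S[i:]+S[:i]):
  rot[0] = AbcBcCaCabbb$
  rot[1] = bcBcCaCabbb$A
  rot[2] = cBcCaCabbb$Ab
  rot[3] = BcCaCabbb$Abc
  rot[4] = cCaCabbb$AbcB
  rot[5] = CaCabbb$AbcBc
  rot[6] = aCabbb$AbcBcC
  rot[7] = Cabbb$AbcBcCa
  rot[8] = abbb$AbcBcCaC
  rot[9] = bbb$AbcBcCaCa
  rot[10] = bb$AbcBcCaCab
  rot[11] = b$AbcBcCaCabb
  rot[12] = $AbcBcCaCabbb
Sorted (with $ < everything):
  sorted[0] = $AbcBcCaCabbb  (last char: 'b')
  sorted[1] = AbcBcCaCabbb$  (last char: '$')
  sorted[2] = BcCaCabbb$Abc  (last char: 'c')
  sorted[3] = CaCabbb$AbcBc  (last char: 'c')
  sorted[4] = Cabbb$AbcBcCa  (last char: 'a')
  sorted[5] = aCabbb$AbcBcC  (last char: 'C')
  sorted[6] = abbb$AbcBcCaC  (last char: 'C')
  sorted[7] = b$AbcBcCaCabb  (last char: 'b')
  sorted[8] = bb$AbcBcCaCab  (last char: 'b')
  sorted[9] = bbb$AbcBcCaCa  (last char: 'a')
  sorted[10] = bcBcCaCabbb$A  (last char: 'A')
  sorted[11] = cBcCaCabbb$Ab  (last char: 'b')
  sorted[12] = cCaCabbb$AbcB  (last char: 'B')
Last column: b$ccaCCbbaAbB
Original string S is at sorted index 1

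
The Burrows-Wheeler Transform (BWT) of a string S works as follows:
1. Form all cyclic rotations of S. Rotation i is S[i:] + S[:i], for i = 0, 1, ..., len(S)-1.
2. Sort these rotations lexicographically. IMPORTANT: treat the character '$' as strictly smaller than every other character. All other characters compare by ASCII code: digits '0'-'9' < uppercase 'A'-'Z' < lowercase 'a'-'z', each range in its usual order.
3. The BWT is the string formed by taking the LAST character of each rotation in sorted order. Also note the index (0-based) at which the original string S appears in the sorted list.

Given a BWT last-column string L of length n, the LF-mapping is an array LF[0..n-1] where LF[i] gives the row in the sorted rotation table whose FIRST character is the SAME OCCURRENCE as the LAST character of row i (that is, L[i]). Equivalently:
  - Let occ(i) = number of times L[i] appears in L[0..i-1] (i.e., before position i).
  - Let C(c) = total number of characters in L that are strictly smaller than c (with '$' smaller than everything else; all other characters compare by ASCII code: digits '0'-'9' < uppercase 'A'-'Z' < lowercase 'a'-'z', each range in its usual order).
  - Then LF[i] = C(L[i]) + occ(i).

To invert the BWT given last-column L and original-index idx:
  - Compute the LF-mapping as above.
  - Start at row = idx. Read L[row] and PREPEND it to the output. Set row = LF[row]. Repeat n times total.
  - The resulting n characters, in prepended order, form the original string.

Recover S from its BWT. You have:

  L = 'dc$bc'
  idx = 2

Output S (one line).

Answer: cbcd$

Derivation:
LF mapping: 4 2 0 1 3
Walk LF starting at row 2, prepending L[row]:
  step 1: row=2, L[2]='$', prepend. Next row=LF[2]=0
  step 2: row=0, L[0]='d', prepend. Next row=LF[0]=4
  step 3: row=4, L[4]='c', prepend. Next row=LF[4]=3
  step 4: row=3, L[3]='b', prepend. Next row=LF[3]=1
  step 5: row=1, L[1]='c', prepend. Next row=LF[1]=2
Reversed output: cbcd$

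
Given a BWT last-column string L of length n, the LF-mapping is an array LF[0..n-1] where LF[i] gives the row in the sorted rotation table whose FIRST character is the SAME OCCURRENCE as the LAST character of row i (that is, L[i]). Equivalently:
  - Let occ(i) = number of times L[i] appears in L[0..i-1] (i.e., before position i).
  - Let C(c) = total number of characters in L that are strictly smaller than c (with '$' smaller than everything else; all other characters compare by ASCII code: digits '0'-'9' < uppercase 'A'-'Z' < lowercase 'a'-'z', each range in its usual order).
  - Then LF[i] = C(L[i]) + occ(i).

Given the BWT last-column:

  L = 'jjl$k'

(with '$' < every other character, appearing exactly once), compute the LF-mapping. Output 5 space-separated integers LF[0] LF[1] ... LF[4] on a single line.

Answer: 1 2 4 0 3

Derivation:
Char counts: '$':1, 'j':2, 'k':1, 'l':1
C (first-col start): C('$')=0, C('j')=1, C('k')=3, C('l')=4
L[0]='j': occ=0, LF[0]=C('j')+0=1+0=1
L[1]='j': occ=1, LF[1]=C('j')+1=1+1=2
L[2]='l': occ=0, LF[2]=C('l')+0=4+0=4
L[3]='$': occ=0, LF[3]=C('$')+0=0+0=0
L[4]='k': occ=0, LF[4]=C('k')+0=3+0=3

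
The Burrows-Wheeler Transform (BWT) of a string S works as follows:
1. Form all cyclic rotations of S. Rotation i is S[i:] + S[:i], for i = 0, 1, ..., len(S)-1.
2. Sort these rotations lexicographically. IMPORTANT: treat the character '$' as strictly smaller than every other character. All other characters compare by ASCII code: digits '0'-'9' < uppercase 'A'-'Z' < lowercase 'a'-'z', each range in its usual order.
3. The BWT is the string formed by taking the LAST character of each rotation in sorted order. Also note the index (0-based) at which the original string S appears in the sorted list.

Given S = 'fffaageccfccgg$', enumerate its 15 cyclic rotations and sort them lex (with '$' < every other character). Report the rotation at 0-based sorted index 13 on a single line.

All 15 rotations (rotation i = S[i:]+S[:i]):
  rot[0] = fffaageccfccgg$
  rot[1] = ffaageccfccgg$f
  rot[2] = faageccfccgg$ff
  rot[3] = aageccfccgg$fff
  rot[4] = ageccfccgg$fffa
  rot[5] = geccfccgg$fffaa
  rot[6] = eccfccgg$fffaag
  rot[7] = ccfccgg$fffaage
  rot[8] = cfccgg$fffaagec
  rot[9] = fccgg$fffaagecc
  rot[10] = ccgg$fffaageccf
  rot[11] = cgg$fffaageccfc
  rot[12] = gg$fffaageccfcc
  rot[13] = g$fffaageccfccg
  rot[14] = $fffaageccfccgg
Sorted (with $ < everything):
  sorted[0] = $fffaageccfccgg
  sorted[1] = aageccfccgg$fff
  sorted[2] = ageccfccgg$fffa
  sorted[3] = ccfccgg$fffaage
  sorted[4] = ccgg$fffaageccf
  sorted[5] = cfccgg$fffaagec
  sorted[6] = cgg$fffaageccfc
  sorted[7] = eccfccgg$fffaag
  sorted[8] = faageccfccgg$ff
  sorted[9] = fccgg$fffaagecc
  sorted[10] = ffaageccfccgg$f
  sorted[11] = fffaageccfccgg$
  sorted[12] = g$fffaageccfccg
  sorted[13] = geccfccgg$fffaa
  sorted[14] = gg$fffaageccfcc
sorted[13] = geccfccgg$fffaa

Answer: geccfccgg$fffaa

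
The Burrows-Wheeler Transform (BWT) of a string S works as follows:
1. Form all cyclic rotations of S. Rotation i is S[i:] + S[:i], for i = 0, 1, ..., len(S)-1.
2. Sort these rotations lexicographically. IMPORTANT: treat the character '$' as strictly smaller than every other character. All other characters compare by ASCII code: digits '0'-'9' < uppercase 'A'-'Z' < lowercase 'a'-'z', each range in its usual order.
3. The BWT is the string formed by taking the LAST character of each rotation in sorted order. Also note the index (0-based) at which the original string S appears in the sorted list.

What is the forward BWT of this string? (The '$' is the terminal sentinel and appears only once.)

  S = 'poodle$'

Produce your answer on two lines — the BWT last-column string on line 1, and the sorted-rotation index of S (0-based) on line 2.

Answer: eoldop$
6

Derivation:
All 7 rotations (rotation i = S[i:]+S[:i]):
  rot[0] = poodle$
  rot[1] = oodle$p
  rot[2] = odle$po
  rot[3] = dle$poo
  rot[4] = le$pood
  rot[5] = e$poodl
  rot[6] = $poodle
Sorted (with $ < everything):
  sorted[0] = $poodle  (last char: 'e')
  sorted[1] = dle$poo  (last char: 'o')
  sorted[2] = e$poodl  (last char: 'l')
  sorted[3] = le$pood  (last char: 'd')
  sorted[4] = odle$po  (last char: 'o')
  sorted[5] = oodle$p  (last char: 'p')
  sorted[6] = poodle$  (last char: '$')
Last column: eoldop$
Original string S is at sorted index 6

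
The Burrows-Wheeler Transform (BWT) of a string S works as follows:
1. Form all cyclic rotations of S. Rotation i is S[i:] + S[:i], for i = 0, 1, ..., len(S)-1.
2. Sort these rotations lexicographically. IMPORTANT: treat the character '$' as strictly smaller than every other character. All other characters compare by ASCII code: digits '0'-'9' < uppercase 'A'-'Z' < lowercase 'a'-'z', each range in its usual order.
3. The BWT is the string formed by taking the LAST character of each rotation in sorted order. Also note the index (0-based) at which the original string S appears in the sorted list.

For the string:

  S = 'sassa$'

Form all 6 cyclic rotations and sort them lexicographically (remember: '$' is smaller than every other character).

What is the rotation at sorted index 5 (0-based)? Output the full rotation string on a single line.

All 6 rotations (rotation i = S[i:]+S[:i]):
  rot[0] = sassa$
  rot[1] = assa$s
  rot[2] = ssa$sa
  rot[3] = sa$sas
  rot[4] = a$sass
  rot[5] = $sassa
Sorted (with $ < everything):
  sorted[0] = $sassa
  sorted[1] = a$sass
  sorted[2] = assa$s
  sorted[3] = sa$sas
  sorted[4] = sassa$
  sorted[5] = ssa$sa
sorted[5] = ssa$sa

Answer: ssa$sa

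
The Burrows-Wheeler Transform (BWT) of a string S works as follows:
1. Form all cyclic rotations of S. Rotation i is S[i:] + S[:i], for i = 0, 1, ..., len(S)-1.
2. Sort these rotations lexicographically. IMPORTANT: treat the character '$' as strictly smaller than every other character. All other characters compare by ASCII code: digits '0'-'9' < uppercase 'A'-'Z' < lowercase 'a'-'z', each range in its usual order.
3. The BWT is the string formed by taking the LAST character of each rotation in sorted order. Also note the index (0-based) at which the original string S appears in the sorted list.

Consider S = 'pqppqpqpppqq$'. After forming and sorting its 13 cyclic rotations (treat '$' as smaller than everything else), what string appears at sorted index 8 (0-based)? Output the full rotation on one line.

All 13 rotations (rotation i = S[i:]+S[:i]):
  rot[0] = pqppqpqpppqq$
  rot[1] = qppqpqpppqq$p
  rot[2] = ppqpqpppqq$pq
  rot[3] = pqpqpppqq$pqp
  rot[4] = qpqpppqq$pqpp
  rot[5] = pqpppqq$pqppq
  rot[6] = qpppqq$pqppqp
  rot[7] = pppqq$pqppqpq
  rot[8] = ppqq$pqppqpqp
  rot[9] = pqq$pqppqpqpp
  rot[10] = qq$pqppqpqppp
  rot[11] = q$pqppqpqpppq
  rot[12] = $pqppqpqpppqq
Sorted (with $ < everything):
  sorted[0] = $pqppqpqpppqq
  sorted[1] = pppqq$pqppqpq
  sorted[2] = ppqpqpppqq$pq
  sorted[3] = ppqq$pqppqpqp
  sorted[4] = pqpppqq$pqppq
  sorted[5] = pqppqpqpppqq$
  sorted[6] = pqpqpppqq$pqp
  sorted[7] = pqq$pqppqpqpp
  sorted[8] = q$pqppqpqpppq
  sorted[9] = qpppqq$pqppqp
  sorted[10] = qppqpqpppqq$p
  sorted[11] = qpqpppqq$pqpp
  sorted[12] = qq$pqppqpqppp
sorted[8] = q$pqppqpqpppq

Answer: q$pqppqpqpppq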